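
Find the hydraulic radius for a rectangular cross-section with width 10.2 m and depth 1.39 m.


For a rectangular section:
Flow area A = b * y = 10.2 * 1.39 = 14.18 m^2.
Wetted perimeter P = b + 2y = 10.2 + 2*1.39 = 12.98 m.
Hydraulic radius R = A/P = 14.18 / 12.98 = 1.0923 m.

1.0923


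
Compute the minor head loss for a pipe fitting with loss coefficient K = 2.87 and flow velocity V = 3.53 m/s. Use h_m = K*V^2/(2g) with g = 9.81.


Minor loss formula: h_m = K * V^2/(2g).
V^2 = 3.53^2 = 12.4609.
V^2/(2g) = 12.4609 / 19.62 = 0.6351 m.
h_m = 2.87 * 0.6351 = 1.8228 m.

1.8228


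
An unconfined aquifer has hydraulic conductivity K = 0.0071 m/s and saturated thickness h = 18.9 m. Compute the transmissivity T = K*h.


Transmissivity is defined as T = K * h.
T = 0.0071 * 18.9
  = 0.1342 m^2/s.

0.1342


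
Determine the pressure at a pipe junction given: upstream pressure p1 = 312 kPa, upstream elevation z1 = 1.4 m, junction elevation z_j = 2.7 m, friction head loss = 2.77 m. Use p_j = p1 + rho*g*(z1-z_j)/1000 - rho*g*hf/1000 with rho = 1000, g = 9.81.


Junction pressure: p_j = p1 + rho*g*(z1 - z_j)/1000 - rho*g*hf/1000.
Elevation term = 1000*9.81*(1.4 - 2.7)/1000 = -12.753 kPa.
Friction term = 1000*9.81*2.77/1000 = 27.174 kPa.
p_j = 312 + -12.753 - 27.174 = 272.07 kPa.

272.07


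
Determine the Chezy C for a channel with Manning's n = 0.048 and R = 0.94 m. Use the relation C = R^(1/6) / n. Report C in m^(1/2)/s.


The Chezy coefficient relates to Manning's n through C = R^(1/6) / n.
R^(1/6) = 0.94^(1/6) = 0.98974.
C = 0.98974 / 0.048 = 20.62 m^(1/2)/s.

20.62


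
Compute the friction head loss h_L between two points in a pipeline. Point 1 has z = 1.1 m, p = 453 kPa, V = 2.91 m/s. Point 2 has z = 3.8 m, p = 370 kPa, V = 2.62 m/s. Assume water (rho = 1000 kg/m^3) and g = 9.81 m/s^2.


Total head at each section: H = z + p/(rho*g) + V^2/(2g).
H1 = 1.1 + 453*1000/(1000*9.81) + 2.91^2/(2*9.81)
   = 1.1 + 46.177 + 0.4316
   = 47.709 m.
H2 = 3.8 + 370*1000/(1000*9.81) + 2.62^2/(2*9.81)
   = 3.8 + 37.717 + 0.3499
   = 41.866 m.
h_L = H1 - H2 = 47.709 - 41.866 = 5.842 m.

5.842


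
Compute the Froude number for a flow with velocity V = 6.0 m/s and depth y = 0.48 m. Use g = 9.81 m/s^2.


The Froude number is defined as Fr = V / sqrt(g*y).
g*y = 9.81 * 0.48 = 4.7088.
sqrt(g*y) = sqrt(4.7088) = 2.17.
Fr = 6.0 / 2.17 = 2.765.

2.765


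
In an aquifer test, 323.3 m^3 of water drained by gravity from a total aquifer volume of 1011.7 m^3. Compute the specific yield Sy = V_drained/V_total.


Specific yield Sy = Volume drained / Total volume.
Sy = 323.3 / 1011.7
   = 0.3196.

0.3196


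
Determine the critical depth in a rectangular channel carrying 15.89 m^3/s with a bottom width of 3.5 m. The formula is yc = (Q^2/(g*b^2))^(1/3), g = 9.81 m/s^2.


Using yc = (Q^2 / (g * b^2))^(1/3):
Q^2 = 15.89^2 = 252.49.
g * b^2 = 9.81 * 3.5^2 = 9.81 * 12.25 = 120.17.
Q^2 / (g*b^2) = 252.49 / 120.17 = 2.1011.
yc = 2.1011^(1/3) = 1.2808 m.

1.2808


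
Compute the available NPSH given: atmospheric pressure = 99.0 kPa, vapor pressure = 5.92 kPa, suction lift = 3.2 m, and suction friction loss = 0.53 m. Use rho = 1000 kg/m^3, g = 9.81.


NPSHa = p_atm/(rho*g) - z_s - hf_s - p_vap/(rho*g).
p_atm/(rho*g) = 99.0*1000 / (1000*9.81) = 10.092 m.
p_vap/(rho*g) = 5.92*1000 / (1000*9.81) = 0.603 m.
NPSHa = 10.092 - 3.2 - 0.53 - 0.603
      = 5.76 m.

5.76


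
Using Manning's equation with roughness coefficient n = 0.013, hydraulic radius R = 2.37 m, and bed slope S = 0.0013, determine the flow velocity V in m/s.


Manning's equation gives V = (1/n) * R^(2/3) * S^(1/2).
First, compute R^(2/3) = 2.37^(2/3) = 1.7776.
Next, S^(1/2) = 0.0013^(1/2) = 0.036056.
Then 1/n = 1/0.013 = 76.92.
V = 76.92 * 1.7776 * 0.036056 = 4.9302 m/s.

4.9302


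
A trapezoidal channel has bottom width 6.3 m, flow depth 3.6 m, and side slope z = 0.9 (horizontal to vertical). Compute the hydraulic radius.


For a trapezoidal section with side slope z:
A = (b + z*y)*y = (6.3 + 0.9*3.6)*3.6 = 34.344 m^2.
P = b + 2*y*sqrt(1 + z^2) = 6.3 + 2*3.6*sqrt(1 + 0.9^2) = 15.987 m.
R = A/P = 34.344 / 15.987 = 2.1483 m.

2.1483


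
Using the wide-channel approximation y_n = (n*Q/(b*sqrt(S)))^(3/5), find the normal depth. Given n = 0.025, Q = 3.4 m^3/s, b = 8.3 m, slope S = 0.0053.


We use the wide-channel approximation y_n = (n*Q/(b*sqrt(S)))^(3/5).
sqrt(S) = sqrt(0.0053) = 0.072801.
Numerator: n*Q = 0.025 * 3.4 = 0.085.
Denominator: b*sqrt(S) = 8.3 * 0.072801 = 0.604248.
arg = 0.1407.
y_n = 0.1407^(3/5) = 0.3083 m.

0.3083


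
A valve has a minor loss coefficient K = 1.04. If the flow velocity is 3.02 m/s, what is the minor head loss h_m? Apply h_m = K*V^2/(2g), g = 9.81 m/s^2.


Minor loss formula: h_m = K * V^2/(2g).
V^2 = 3.02^2 = 9.1204.
V^2/(2g) = 9.1204 / 19.62 = 0.4649 m.
h_m = 1.04 * 0.4649 = 0.4834 m.

0.4834


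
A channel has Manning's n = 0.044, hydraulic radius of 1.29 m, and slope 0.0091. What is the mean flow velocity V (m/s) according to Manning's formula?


Manning's equation gives V = (1/n) * R^(2/3) * S^(1/2).
First, compute R^(2/3) = 1.29^(2/3) = 1.185.
Next, S^(1/2) = 0.0091^(1/2) = 0.095394.
Then 1/n = 1/0.044 = 22.73.
V = 22.73 * 1.185 * 0.095394 = 2.5692 m/s.

2.5692


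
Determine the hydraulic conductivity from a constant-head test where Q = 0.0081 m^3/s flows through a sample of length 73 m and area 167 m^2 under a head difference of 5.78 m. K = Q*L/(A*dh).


From K = Q*L / (A*dh):
Numerator: Q*L = 0.0081 * 73 = 0.5913.
Denominator: A*dh = 167 * 5.78 = 965.26.
K = 0.5913 / 965.26 = 0.000613 m/s.

0.000613


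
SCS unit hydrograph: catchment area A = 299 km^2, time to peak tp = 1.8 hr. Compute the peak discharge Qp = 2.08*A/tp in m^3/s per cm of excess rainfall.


SCS formula: Qp = 2.08 * A / tp.
Qp = 2.08 * 299 / 1.8
   = 621.92 / 1.8
   = 345.51 m^3/s per cm.

345.51


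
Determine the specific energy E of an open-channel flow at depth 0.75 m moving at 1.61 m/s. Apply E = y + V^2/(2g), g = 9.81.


Specific energy E = y + V^2/(2g).
Velocity head = V^2/(2g) = 1.61^2 / (2*9.81) = 2.5921 / 19.62 = 0.1321 m.
E = 0.75 + 0.1321 = 0.8821 m.

0.8821


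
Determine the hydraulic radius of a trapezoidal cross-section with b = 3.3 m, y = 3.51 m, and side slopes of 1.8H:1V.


For a trapezoidal section with side slope z:
A = (b + z*y)*y = (3.3 + 1.8*3.51)*3.51 = 33.759 m^2.
P = b + 2*y*sqrt(1 + z^2) = 3.3 + 2*3.51*sqrt(1 + 1.8^2) = 17.755 m.
R = A/P = 33.759 / 17.755 = 1.9014 m.

1.9014


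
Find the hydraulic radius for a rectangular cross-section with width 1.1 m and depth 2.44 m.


For a rectangular section:
Flow area A = b * y = 1.1 * 2.44 = 2.68 m^2.
Wetted perimeter P = b + 2y = 1.1 + 2*2.44 = 5.98 m.
Hydraulic radius R = A/P = 2.68 / 5.98 = 0.4488 m.

0.4488


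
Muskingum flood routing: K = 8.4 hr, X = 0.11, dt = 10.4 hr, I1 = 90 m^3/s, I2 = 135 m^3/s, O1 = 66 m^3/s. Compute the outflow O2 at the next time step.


Muskingum coefficients:
denom = 2*K*(1-X) + dt = 2*8.4*(1-0.11) + 10.4 = 25.352.
C0 = (dt - 2*K*X)/denom = (10.4 - 2*8.4*0.11)/25.352 = 0.3373.
C1 = (dt + 2*K*X)/denom = (10.4 + 2*8.4*0.11)/25.352 = 0.4831.
C2 = (2*K*(1-X) - dt)/denom = 0.1796.
O2 = C0*I2 + C1*I1 + C2*O1
   = 0.3373*135 + 0.4831*90 + 0.1796*66
   = 100.87 m^3/s.

100.87


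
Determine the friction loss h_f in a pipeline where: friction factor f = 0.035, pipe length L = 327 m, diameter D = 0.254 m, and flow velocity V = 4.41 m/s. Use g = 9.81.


Darcy-Weisbach equation: h_f = f * (L/D) * V^2/(2g).
f * L/D = 0.035 * 327/0.254 = 45.0591.
V^2/(2g) = 4.41^2 / (2*9.81) = 19.4481 / 19.62 = 0.9912 m.
h_f = 45.0591 * 0.9912 = 44.664 m.

44.664


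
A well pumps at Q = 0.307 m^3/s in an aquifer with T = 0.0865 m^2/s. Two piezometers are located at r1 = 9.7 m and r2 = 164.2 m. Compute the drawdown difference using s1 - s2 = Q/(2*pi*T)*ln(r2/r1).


Thiem equation: s1 - s2 = Q/(2*pi*T) * ln(r2/r1).
ln(r2/r1) = ln(164.2/9.7) = 2.829.
Q/(2*pi*T) = 0.307 / (2*pi*0.0865) = 0.307 / 0.5435 = 0.5649.
s1 - s2 = 0.5649 * 2.829 = 1.598 m.

1.598


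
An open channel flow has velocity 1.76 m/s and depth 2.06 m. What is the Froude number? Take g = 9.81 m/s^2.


The Froude number is defined as Fr = V / sqrt(g*y).
g*y = 9.81 * 2.06 = 20.2086.
sqrt(g*y) = sqrt(20.2086) = 4.4954.
Fr = 1.76 / 4.4954 = 0.3915.

0.3915


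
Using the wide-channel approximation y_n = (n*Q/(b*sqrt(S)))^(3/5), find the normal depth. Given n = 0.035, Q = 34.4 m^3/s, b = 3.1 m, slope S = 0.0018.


We use the wide-channel approximation y_n = (n*Q/(b*sqrt(S)))^(3/5).
sqrt(S) = sqrt(0.0018) = 0.042426.
Numerator: n*Q = 0.035 * 34.4 = 1.204.
Denominator: b*sqrt(S) = 3.1 * 0.042426 = 0.131521.
arg = 9.1544.
y_n = 9.1544^(3/5) = 3.7755 m.

3.7755


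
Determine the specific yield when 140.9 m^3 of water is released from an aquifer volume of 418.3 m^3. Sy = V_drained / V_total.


Specific yield Sy = Volume drained / Total volume.
Sy = 140.9 / 418.3
   = 0.3368.

0.3368


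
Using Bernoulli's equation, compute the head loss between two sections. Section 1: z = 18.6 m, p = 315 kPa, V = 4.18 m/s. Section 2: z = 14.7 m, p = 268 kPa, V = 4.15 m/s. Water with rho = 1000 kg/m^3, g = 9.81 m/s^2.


Total head at each section: H = z + p/(rho*g) + V^2/(2g).
H1 = 18.6 + 315*1000/(1000*9.81) + 4.18^2/(2*9.81)
   = 18.6 + 32.11 + 0.8905
   = 51.601 m.
H2 = 14.7 + 268*1000/(1000*9.81) + 4.15^2/(2*9.81)
   = 14.7 + 27.319 + 0.8778
   = 42.897 m.
h_L = H1 - H2 = 51.601 - 42.897 = 8.704 m.

8.704


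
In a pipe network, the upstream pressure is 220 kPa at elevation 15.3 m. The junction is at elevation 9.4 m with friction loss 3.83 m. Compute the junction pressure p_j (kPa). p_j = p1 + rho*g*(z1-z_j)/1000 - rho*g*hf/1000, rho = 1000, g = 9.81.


Junction pressure: p_j = p1 + rho*g*(z1 - z_j)/1000 - rho*g*hf/1000.
Elevation term = 1000*9.81*(15.3 - 9.4)/1000 = 57.879 kPa.
Friction term = 1000*9.81*3.83/1000 = 37.572 kPa.
p_j = 220 + 57.879 - 37.572 = 240.31 kPa.

240.31


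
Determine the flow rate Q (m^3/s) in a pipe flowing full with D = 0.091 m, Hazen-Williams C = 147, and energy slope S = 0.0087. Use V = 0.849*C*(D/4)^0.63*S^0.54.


For a full circular pipe, R = D/4 = 0.091/4 = 0.0227 m.
V = 0.849 * 147 * 0.0227^0.63 * 0.0087^0.54
  = 0.849 * 147 * 0.092236 * 0.077151
  = 0.8881 m/s.
Pipe area A = pi*D^2/4 = pi*0.091^2/4 = 0.0065 m^2.
Q = A * V = 0.0065 * 0.8881 = 0.0058 m^3/s.

0.0058


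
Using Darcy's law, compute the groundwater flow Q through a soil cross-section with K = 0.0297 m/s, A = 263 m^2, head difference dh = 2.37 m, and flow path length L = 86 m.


Darcy's law: Q = K * A * i, where i = dh/L.
Hydraulic gradient i = 2.37 / 86 = 0.027558.
Q = 0.0297 * 263 * 0.027558
  = 0.2153 m^3/s.

0.2153


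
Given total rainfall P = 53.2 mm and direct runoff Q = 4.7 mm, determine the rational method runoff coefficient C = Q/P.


The runoff coefficient C = runoff depth / rainfall depth.
C = 4.7 / 53.2
  = 0.0883.

0.0883


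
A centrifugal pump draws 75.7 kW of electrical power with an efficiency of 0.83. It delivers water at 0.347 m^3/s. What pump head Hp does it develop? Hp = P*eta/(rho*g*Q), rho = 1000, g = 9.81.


Pump head formula: Hp = P * eta / (rho * g * Q).
Numerator: P * eta = 75.7 * 1000 * 0.83 = 62831.0 W.
Denominator: rho * g * Q = 1000 * 9.81 * 0.347 = 3404.07.
Hp = 62831.0 / 3404.07 = 18.46 m.

18.46


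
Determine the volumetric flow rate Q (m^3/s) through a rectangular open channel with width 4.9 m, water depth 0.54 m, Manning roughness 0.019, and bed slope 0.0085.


For a rectangular channel, the cross-sectional area A = b * y = 4.9 * 0.54 = 2.65 m^2.
The wetted perimeter P = b + 2y = 4.9 + 2*0.54 = 5.98 m.
Hydraulic radius R = A/P = 2.65/5.98 = 0.4425 m.
Velocity V = (1/n)*R^(2/3)*S^(1/2) = (1/0.019)*0.4425^(2/3)*0.0085^(1/2) = 2.8176 m/s.
Discharge Q = A * V = 2.65 * 2.8176 = 7.455 m^3/s.

7.455


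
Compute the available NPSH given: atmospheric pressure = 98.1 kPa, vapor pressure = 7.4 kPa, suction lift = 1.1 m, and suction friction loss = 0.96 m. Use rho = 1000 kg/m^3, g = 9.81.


NPSHa = p_atm/(rho*g) - z_s - hf_s - p_vap/(rho*g).
p_atm/(rho*g) = 98.1*1000 / (1000*9.81) = 10.0 m.
p_vap/(rho*g) = 7.4*1000 / (1000*9.81) = 0.754 m.
NPSHa = 10.0 - 1.1 - 0.96 - 0.754
      = 7.19 m.

7.19


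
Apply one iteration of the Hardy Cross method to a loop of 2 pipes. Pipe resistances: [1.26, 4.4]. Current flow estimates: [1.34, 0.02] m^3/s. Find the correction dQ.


Numerator terms (r*Q*|Q|): 1.26*1.34*|1.34| = 2.2625; 4.4*0.02*|0.02| = 0.0018.
Sum of numerator = 2.2642.
Denominator terms (r*|Q|): 1.26*|1.34| = 1.6884; 4.4*|0.02| = 0.088.
2 * sum of denominator = 2 * 1.7764 = 3.5528.
dQ = -2.2642 / 3.5528 = -0.6373 m^3/s.

-0.6373


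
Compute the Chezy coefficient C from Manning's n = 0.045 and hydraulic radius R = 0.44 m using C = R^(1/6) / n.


The Chezy coefficient relates to Manning's n through C = R^(1/6) / n.
R^(1/6) = 0.44^(1/6) = 0.872118.
C = 0.872118 / 0.045 = 19.38 m^(1/2)/s.

19.38


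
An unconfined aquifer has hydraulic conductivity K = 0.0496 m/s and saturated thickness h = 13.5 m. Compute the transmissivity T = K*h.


Transmissivity is defined as T = K * h.
T = 0.0496 * 13.5
  = 0.6696 m^2/s.

0.6696


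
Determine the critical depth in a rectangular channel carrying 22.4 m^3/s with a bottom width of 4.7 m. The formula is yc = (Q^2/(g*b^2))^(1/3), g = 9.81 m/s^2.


Using yc = (Q^2 / (g * b^2))^(1/3):
Q^2 = 22.4^2 = 501.76.
g * b^2 = 9.81 * 4.7^2 = 9.81 * 22.09 = 216.7.
Q^2 / (g*b^2) = 501.76 / 216.7 = 2.3155.
yc = 2.3155^(1/3) = 1.323 m.

1.323


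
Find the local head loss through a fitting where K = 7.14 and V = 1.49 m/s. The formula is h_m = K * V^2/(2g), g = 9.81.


Minor loss formula: h_m = K * V^2/(2g).
V^2 = 1.49^2 = 2.2201.
V^2/(2g) = 2.2201 / 19.62 = 0.1132 m.
h_m = 7.14 * 0.1132 = 0.8079 m.

0.8079


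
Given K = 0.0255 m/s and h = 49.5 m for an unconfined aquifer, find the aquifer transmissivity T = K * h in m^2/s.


Transmissivity is defined as T = K * h.
T = 0.0255 * 49.5
  = 1.2622 m^2/s.

1.2622


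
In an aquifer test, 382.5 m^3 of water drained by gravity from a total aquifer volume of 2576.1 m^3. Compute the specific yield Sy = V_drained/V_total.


Specific yield Sy = Volume drained / Total volume.
Sy = 382.5 / 2576.1
   = 0.1485.

0.1485


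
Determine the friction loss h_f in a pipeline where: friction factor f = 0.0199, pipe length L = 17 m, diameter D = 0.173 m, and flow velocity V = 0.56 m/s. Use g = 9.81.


Darcy-Weisbach equation: h_f = f * (L/D) * V^2/(2g).
f * L/D = 0.0199 * 17/0.173 = 1.9555.
V^2/(2g) = 0.56^2 / (2*9.81) = 0.3136 / 19.62 = 0.016 m.
h_f = 1.9555 * 0.016 = 0.031 m.

0.031


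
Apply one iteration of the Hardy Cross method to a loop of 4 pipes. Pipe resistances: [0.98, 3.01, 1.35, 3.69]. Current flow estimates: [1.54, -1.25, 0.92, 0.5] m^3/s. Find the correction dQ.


Numerator terms (r*Q*|Q|): 0.98*1.54*|1.54| = 2.3242; 3.01*-1.25*|-1.25| = -4.7031; 1.35*0.92*|0.92| = 1.1426; 3.69*0.5*|0.5| = 0.9225.
Sum of numerator = -0.3138.
Denominator terms (r*|Q|): 0.98*|1.54| = 1.5092; 3.01*|-1.25| = 3.7625; 1.35*|0.92| = 1.242; 3.69*|0.5| = 1.845.
2 * sum of denominator = 2 * 8.3587 = 16.7174.
dQ = --0.3138 / 16.7174 = 0.0188 m^3/s.

0.0188


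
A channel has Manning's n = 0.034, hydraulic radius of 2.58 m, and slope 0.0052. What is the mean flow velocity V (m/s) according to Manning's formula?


Manning's equation gives V = (1/n) * R^(2/3) * S^(1/2).
First, compute R^(2/3) = 2.58^(2/3) = 1.8811.
Next, S^(1/2) = 0.0052^(1/2) = 0.072111.
Then 1/n = 1/0.034 = 29.41.
V = 29.41 * 1.8811 * 0.072111 = 3.9897 m/s.

3.9897


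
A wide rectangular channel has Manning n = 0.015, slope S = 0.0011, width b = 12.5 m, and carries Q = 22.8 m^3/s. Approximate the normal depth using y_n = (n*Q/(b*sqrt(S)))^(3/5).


We use the wide-channel approximation y_n = (n*Q/(b*sqrt(S)))^(3/5).
sqrt(S) = sqrt(0.0011) = 0.033166.
Numerator: n*Q = 0.015 * 22.8 = 0.342.
Denominator: b*sqrt(S) = 12.5 * 0.033166 = 0.414575.
arg = 0.8249.
y_n = 0.8249^(3/5) = 0.8909 m.

0.8909


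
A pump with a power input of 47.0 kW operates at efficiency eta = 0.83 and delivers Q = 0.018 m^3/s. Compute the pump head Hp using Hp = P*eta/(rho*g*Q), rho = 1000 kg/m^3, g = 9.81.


Pump head formula: Hp = P * eta / (rho * g * Q).
Numerator: P * eta = 47.0 * 1000 * 0.83 = 39010.0 W.
Denominator: rho * g * Q = 1000 * 9.81 * 0.018 = 176.58.
Hp = 39010.0 / 176.58 = 220.92 m.

220.92


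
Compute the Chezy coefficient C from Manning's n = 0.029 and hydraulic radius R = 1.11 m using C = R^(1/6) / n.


The Chezy coefficient relates to Manning's n through C = R^(1/6) / n.
R^(1/6) = 1.11^(1/6) = 1.017545.
C = 1.017545 / 0.029 = 35.09 m^(1/2)/s.

35.09


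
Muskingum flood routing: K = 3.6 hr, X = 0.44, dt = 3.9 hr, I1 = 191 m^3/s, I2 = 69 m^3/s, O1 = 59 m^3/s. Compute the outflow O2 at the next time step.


Muskingum coefficients:
denom = 2*K*(1-X) + dt = 2*3.6*(1-0.44) + 3.9 = 7.932.
C0 = (dt - 2*K*X)/denom = (3.9 - 2*3.6*0.44)/7.932 = 0.0923.
C1 = (dt + 2*K*X)/denom = (3.9 + 2*3.6*0.44)/7.932 = 0.8911.
C2 = (2*K*(1-X) - dt)/denom = 0.0166.
O2 = C0*I2 + C1*I1 + C2*O1
   = 0.0923*69 + 0.8911*191 + 0.0166*59
   = 177.54 m^3/s.

177.54


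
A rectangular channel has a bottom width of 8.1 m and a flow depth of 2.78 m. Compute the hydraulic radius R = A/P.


For a rectangular section:
Flow area A = b * y = 8.1 * 2.78 = 22.52 m^2.
Wetted perimeter P = b + 2y = 8.1 + 2*2.78 = 13.66 m.
Hydraulic radius R = A/P = 22.52 / 13.66 = 1.6485 m.

1.6485


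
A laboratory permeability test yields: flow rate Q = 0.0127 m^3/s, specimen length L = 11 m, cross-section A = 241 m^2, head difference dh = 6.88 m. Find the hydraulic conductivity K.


From K = Q*L / (A*dh):
Numerator: Q*L = 0.0127 * 11 = 0.1397.
Denominator: A*dh = 241 * 6.88 = 1658.08.
K = 0.1397 / 1658.08 = 8.4e-05 m/s.

8.4e-05


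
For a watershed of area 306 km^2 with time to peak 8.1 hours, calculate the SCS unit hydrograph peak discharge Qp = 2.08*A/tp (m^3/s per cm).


SCS formula: Qp = 2.08 * A / tp.
Qp = 2.08 * 306 / 8.1
   = 636.48 / 8.1
   = 78.58 m^3/s per cm.

78.58


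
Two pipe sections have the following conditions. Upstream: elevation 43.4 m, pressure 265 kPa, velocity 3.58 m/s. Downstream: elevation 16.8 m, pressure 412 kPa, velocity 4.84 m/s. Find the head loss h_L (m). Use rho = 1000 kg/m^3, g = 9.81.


Total head at each section: H = z + p/(rho*g) + V^2/(2g).
H1 = 43.4 + 265*1000/(1000*9.81) + 3.58^2/(2*9.81)
   = 43.4 + 27.013 + 0.6532
   = 71.066 m.
H2 = 16.8 + 412*1000/(1000*9.81) + 4.84^2/(2*9.81)
   = 16.8 + 41.998 + 1.194
   = 59.992 m.
h_L = H1 - H2 = 71.066 - 59.992 = 11.075 m.

11.075


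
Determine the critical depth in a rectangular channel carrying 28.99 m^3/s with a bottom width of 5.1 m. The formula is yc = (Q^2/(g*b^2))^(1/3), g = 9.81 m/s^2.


Using yc = (Q^2 / (g * b^2))^(1/3):
Q^2 = 28.99^2 = 840.42.
g * b^2 = 9.81 * 5.1^2 = 9.81 * 26.01 = 255.16.
Q^2 / (g*b^2) = 840.42 / 255.16 = 3.2937.
yc = 3.2937^(1/3) = 1.4879 m.

1.4879


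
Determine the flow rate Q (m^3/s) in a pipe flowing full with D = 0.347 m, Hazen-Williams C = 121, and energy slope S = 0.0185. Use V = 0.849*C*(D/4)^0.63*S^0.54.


For a full circular pipe, R = D/4 = 0.347/4 = 0.0867 m.
V = 0.849 * 121 * 0.0867^0.63 * 0.0185^0.54
  = 0.849 * 121 * 0.214343 * 0.115951
  = 2.5531 m/s.
Pipe area A = pi*D^2/4 = pi*0.347^2/4 = 0.0946 m^2.
Q = A * V = 0.0946 * 2.5531 = 0.2414 m^3/s.

0.2414


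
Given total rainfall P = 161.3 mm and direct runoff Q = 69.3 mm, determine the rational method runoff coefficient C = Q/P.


The runoff coefficient C = runoff depth / rainfall depth.
C = 69.3 / 161.3
  = 0.4296.

0.4296


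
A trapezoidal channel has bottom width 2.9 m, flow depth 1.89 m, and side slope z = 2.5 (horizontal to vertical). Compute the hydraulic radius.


For a trapezoidal section with side slope z:
A = (b + z*y)*y = (2.9 + 2.5*1.89)*1.89 = 14.411 m^2.
P = b + 2*y*sqrt(1 + z^2) = 2.9 + 2*1.89*sqrt(1 + 2.5^2) = 13.078 m.
R = A/P = 14.411 / 13.078 = 1.1019 m.

1.1019


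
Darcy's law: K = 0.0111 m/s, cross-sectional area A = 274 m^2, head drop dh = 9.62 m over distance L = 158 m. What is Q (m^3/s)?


Darcy's law: Q = K * A * i, where i = dh/L.
Hydraulic gradient i = 9.62 / 158 = 0.060886.
Q = 0.0111 * 274 * 0.060886
  = 0.1852 m^3/s.

0.1852


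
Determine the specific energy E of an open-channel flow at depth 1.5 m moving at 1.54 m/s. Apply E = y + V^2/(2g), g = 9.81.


Specific energy E = y + V^2/(2g).
Velocity head = V^2/(2g) = 1.54^2 / (2*9.81) = 2.3716 / 19.62 = 0.1209 m.
E = 1.5 + 0.1209 = 1.6209 m.

1.6209


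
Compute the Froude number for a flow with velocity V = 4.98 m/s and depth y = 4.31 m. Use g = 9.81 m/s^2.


The Froude number is defined as Fr = V / sqrt(g*y).
g*y = 9.81 * 4.31 = 42.2811.
sqrt(g*y) = sqrt(42.2811) = 6.5024.
Fr = 4.98 / 6.5024 = 0.7659.

0.7659


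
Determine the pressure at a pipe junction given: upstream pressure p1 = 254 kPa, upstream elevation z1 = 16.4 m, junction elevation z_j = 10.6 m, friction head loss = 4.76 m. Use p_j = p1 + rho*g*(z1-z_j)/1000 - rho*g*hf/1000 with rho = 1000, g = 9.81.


Junction pressure: p_j = p1 + rho*g*(z1 - z_j)/1000 - rho*g*hf/1000.
Elevation term = 1000*9.81*(16.4 - 10.6)/1000 = 56.898 kPa.
Friction term = 1000*9.81*4.76/1000 = 46.696 kPa.
p_j = 254 + 56.898 - 46.696 = 264.2 kPa.

264.2


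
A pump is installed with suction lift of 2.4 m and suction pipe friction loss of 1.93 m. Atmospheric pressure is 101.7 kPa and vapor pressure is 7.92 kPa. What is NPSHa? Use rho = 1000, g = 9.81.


NPSHa = p_atm/(rho*g) - z_s - hf_s - p_vap/(rho*g).
p_atm/(rho*g) = 101.7*1000 / (1000*9.81) = 10.367 m.
p_vap/(rho*g) = 7.92*1000 / (1000*9.81) = 0.807 m.
NPSHa = 10.367 - 2.4 - 1.93 - 0.807
      = 5.23 m.

5.23


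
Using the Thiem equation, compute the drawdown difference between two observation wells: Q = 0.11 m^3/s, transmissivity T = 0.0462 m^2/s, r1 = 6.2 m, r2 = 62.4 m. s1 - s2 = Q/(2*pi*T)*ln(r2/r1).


Thiem equation: s1 - s2 = Q/(2*pi*T) * ln(r2/r1).
ln(r2/r1) = ln(62.4/6.2) = 2.309.
Q/(2*pi*T) = 0.11 / (2*pi*0.0462) = 0.11 / 0.2903 = 0.3789.
s1 - s2 = 0.3789 * 2.309 = 0.875 m.

0.875


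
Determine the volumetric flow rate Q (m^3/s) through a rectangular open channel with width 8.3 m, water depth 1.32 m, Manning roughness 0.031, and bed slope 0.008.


For a rectangular channel, the cross-sectional area A = b * y = 8.3 * 1.32 = 10.96 m^2.
The wetted perimeter P = b + 2y = 8.3 + 2*1.32 = 10.94 m.
Hydraulic radius R = A/P = 10.96/10.94 = 1.0015 m.
Velocity V = (1/n)*R^(2/3)*S^(1/2) = (1/0.031)*1.0015^(2/3)*0.008^(1/2) = 2.8881 m/s.
Discharge Q = A * V = 10.96 * 2.8881 = 31.642 m^3/s.

31.642


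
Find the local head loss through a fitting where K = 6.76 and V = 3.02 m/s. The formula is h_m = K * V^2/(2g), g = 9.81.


Minor loss formula: h_m = K * V^2/(2g).
V^2 = 3.02^2 = 9.1204.
V^2/(2g) = 9.1204 / 19.62 = 0.4649 m.
h_m = 6.76 * 0.4649 = 3.1424 m.

3.1424


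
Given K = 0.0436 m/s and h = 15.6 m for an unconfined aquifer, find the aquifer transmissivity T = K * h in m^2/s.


Transmissivity is defined as T = K * h.
T = 0.0436 * 15.6
  = 0.6802 m^2/s.

0.6802


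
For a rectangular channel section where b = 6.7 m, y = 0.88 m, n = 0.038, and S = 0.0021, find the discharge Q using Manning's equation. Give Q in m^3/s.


For a rectangular channel, the cross-sectional area A = b * y = 6.7 * 0.88 = 5.9 m^2.
The wetted perimeter P = b + 2y = 6.7 + 2*0.88 = 8.46 m.
Hydraulic radius R = A/P = 5.9/8.46 = 0.6969 m.
Velocity V = (1/n)*R^(2/3)*S^(1/2) = (1/0.038)*0.6969^(2/3)*0.0021^(1/2) = 0.9479 m/s.
Discharge Q = A * V = 5.9 * 0.9479 = 5.589 m^3/s.

5.589


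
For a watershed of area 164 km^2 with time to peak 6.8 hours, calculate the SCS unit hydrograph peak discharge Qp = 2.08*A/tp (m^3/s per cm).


SCS formula: Qp = 2.08 * A / tp.
Qp = 2.08 * 164 / 6.8
   = 341.12 / 6.8
   = 50.16 m^3/s per cm.

50.16


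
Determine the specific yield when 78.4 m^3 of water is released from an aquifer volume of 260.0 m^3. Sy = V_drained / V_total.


Specific yield Sy = Volume drained / Total volume.
Sy = 78.4 / 260.0
   = 0.3015.

0.3015


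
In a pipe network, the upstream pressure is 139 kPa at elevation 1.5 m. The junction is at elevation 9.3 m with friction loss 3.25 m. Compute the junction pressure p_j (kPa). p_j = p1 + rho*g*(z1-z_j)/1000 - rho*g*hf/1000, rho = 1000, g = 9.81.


Junction pressure: p_j = p1 + rho*g*(z1 - z_j)/1000 - rho*g*hf/1000.
Elevation term = 1000*9.81*(1.5 - 9.3)/1000 = -76.518 kPa.
Friction term = 1000*9.81*3.25/1000 = 31.883 kPa.
p_j = 139 + -76.518 - 31.883 = 30.6 kPa.

30.6


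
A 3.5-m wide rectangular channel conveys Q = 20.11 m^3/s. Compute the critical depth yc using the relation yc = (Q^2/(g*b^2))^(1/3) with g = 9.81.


Using yc = (Q^2 / (g * b^2))^(1/3):
Q^2 = 20.11^2 = 404.41.
g * b^2 = 9.81 * 3.5^2 = 9.81 * 12.25 = 120.17.
Q^2 / (g*b^2) = 404.41 / 120.17 = 3.3653.
yc = 3.3653^(1/3) = 1.4986 m.

1.4986


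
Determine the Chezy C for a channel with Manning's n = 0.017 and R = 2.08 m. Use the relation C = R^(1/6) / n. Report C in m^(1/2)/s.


The Chezy coefficient relates to Manning's n through C = R^(1/6) / n.
R^(1/6) = 2.08^(1/6) = 1.129823.
C = 1.129823 / 0.017 = 66.46 m^(1/2)/s.

66.46


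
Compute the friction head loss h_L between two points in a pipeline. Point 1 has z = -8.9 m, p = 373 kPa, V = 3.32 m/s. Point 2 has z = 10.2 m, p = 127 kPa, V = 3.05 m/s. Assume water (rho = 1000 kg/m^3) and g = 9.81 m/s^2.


Total head at each section: H = z + p/(rho*g) + V^2/(2g).
H1 = -8.9 + 373*1000/(1000*9.81) + 3.32^2/(2*9.81)
   = -8.9 + 38.022 + 0.5618
   = 29.684 m.
H2 = 10.2 + 127*1000/(1000*9.81) + 3.05^2/(2*9.81)
   = 10.2 + 12.946 + 0.4741
   = 23.62 m.
h_L = H1 - H2 = 29.684 - 23.62 = 6.064 m.

6.064


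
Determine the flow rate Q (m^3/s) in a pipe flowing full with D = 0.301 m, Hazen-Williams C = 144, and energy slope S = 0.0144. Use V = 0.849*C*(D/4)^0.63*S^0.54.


For a full circular pipe, R = D/4 = 0.301/4 = 0.0752 m.
V = 0.849 * 144 * 0.0752^0.63 * 0.0144^0.54
  = 0.849 * 144 * 0.195974 * 0.101278
  = 2.4265 m/s.
Pipe area A = pi*D^2/4 = pi*0.301^2/4 = 0.0712 m^2.
Q = A * V = 0.0712 * 2.4265 = 0.1727 m^3/s.

0.1727


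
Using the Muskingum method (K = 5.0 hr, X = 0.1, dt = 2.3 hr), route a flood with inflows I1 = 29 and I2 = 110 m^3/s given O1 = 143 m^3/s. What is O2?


Muskingum coefficients:
denom = 2*K*(1-X) + dt = 2*5.0*(1-0.1) + 2.3 = 11.3.
C0 = (dt - 2*K*X)/denom = (2.3 - 2*5.0*0.1)/11.3 = 0.115.
C1 = (dt + 2*K*X)/denom = (2.3 + 2*5.0*0.1)/11.3 = 0.292.
C2 = (2*K*(1-X) - dt)/denom = 0.5929.
O2 = C0*I2 + C1*I1 + C2*O1
   = 0.115*110 + 0.292*29 + 0.5929*143
   = 105.91 m^3/s.

105.91


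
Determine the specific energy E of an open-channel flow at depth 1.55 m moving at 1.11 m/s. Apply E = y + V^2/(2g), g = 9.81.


Specific energy E = y + V^2/(2g).
Velocity head = V^2/(2g) = 1.11^2 / (2*9.81) = 1.2321 / 19.62 = 0.0628 m.
E = 1.55 + 0.0628 = 1.6128 m.

1.6128


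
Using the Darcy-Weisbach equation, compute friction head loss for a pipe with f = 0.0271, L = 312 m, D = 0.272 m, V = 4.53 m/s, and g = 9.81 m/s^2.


Darcy-Weisbach equation: h_f = f * (L/D) * V^2/(2g).
f * L/D = 0.0271 * 312/0.272 = 31.0853.
V^2/(2g) = 4.53^2 / (2*9.81) = 20.5209 / 19.62 = 1.0459 m.
h_f = 31.0853 * 1.0459 = 32.513 m.

32.513


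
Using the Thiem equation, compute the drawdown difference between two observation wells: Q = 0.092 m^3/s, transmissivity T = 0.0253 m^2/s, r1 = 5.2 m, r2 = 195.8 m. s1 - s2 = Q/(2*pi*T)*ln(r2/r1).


Thiem equation: s1 - s2 = Q/(2*pi*T) * ln(r2/r1).
ln(r2/r1) = ln(195.8/5.2) = 3.6284.
Q/(2*pi*T) = 0.092 / (2*pi*0.0253) = 0.092 / 0.159 = 0.5787.
s1 - s2 = 0.5787 * 3.6284 = 2.0999 m.

2.0999


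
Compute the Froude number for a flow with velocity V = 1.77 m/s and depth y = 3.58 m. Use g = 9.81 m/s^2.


The Froude number is defined as Fr = V / sqrt(g*y).
g*y = 9.81 * 3.58 = 35.1198.
sqrt(g*y) = sqrt(35.1198) = 5.9262.
Fr = 1.77 / 5.9262 = 0.2987.

0.2987


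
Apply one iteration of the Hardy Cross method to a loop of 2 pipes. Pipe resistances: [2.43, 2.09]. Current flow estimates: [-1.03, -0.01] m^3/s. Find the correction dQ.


Numerator terms (r*Q*|Q|): 2.43*-1.03*|-1.03| = -2.578; 2.09*-0.01*|-0.01| = -0.0002.
Sum of numerator = -2.5782.
Denominator terms (r*|Q|): 2.43*|-1.03| = 2.5029; 2.09*|-0.01| = 0.0209.
2 * sum of denominator = 2 * 2.5238 = 5.0476.
dQ = --2.5782 / 5.0476 = 0.5108 m^3/s.

0.5108


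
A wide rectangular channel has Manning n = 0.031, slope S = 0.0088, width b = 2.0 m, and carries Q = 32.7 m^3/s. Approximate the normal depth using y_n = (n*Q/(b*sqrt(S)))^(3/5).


We use the wide-channel approximation y_n = (n*Q/(b*sqrt(S)))^(3/5).
sqrt(S) = sqrt(0.0088) = 0.093808.
Numerator: n*Q = 0.031 * 32.7 = 1.0137.
Denominator: b*sqrt(S) = 2.0 * 0.093808 = 0.187616.
arg = 5.403.
y_n = 5.403^(3/5) = 2.7516 m.

2.7516


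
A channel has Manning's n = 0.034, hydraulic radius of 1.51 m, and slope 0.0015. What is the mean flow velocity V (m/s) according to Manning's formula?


Manning's equation gives V = (1/n) * R^(2/3) * S^(1/2).
First, compute R^(2/3) = 1.51^(2/3) = 1.3162.
Next, S^(1/2) = 0.0015^(1/2) = 0.03873.
Then 1/n = 1/0.034 = 29.41.
V = 29.41 * 1.3162 * 0.03873 = 1.4993 m/s.

1.4993


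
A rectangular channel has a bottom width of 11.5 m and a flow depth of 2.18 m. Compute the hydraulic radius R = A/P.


For a rectangular section:
Flow area A = b * y = 11.5 * 2.18 = 25.07 m^2.
Wetted perimeter P = b + 2y = 11.5 + 2*2.18 = 15.86 m.
Hydraulic radius R = A/P = 25.07 / 15.86 = 1.5807 m.

1.5807


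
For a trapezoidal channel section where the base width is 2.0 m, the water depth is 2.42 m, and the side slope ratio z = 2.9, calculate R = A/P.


For a trapezoidal section with side slope z:
A = (b + z*y)*y = (2.0 + 2.9*2.42)*2.42 = 21.824 m^2.
P = b + 2*y*sqrt(1 + z^2) = 2.0 + 2*2.42*sqrt(1 + 2.9^2) = 16.847 m.
R = A/P = 21.824 / 16.847 = 1.2954 m.

1.2954


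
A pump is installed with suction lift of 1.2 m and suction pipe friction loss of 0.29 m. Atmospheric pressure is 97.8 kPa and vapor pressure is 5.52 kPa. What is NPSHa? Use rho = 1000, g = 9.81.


NPSHa = p_atm/(rho*g) - z_s - hf_s - p_vap/(rho*g).
p_atm/(rho*g) = 97.8*1000 / (1000*9.81) = 9.969 m.
p_vap/(rho*g) = 5.52*1000 / (1000*9.81) = 0.563 m.
NPSHa = 9.969 - 1.2 - 0.29 - 0.563
      = 7.92 m.

7.92


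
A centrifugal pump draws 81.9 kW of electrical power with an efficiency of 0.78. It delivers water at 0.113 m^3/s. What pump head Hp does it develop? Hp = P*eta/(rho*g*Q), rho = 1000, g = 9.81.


Pump head formula: Hp = P * eta / (rho * g * Q).
Numerator: P * eta = 81.9 * 1000 * 0.78 = 63882.0 W.
Denominator: rho * g * Q = 1000 * 9.81 * 0.113 = 1108.53.
Hp = 63882.0 / 1108.53 = 57.63 m.

57.63


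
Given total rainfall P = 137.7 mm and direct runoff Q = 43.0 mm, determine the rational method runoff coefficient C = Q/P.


The runoff coefficient C = runoff depth / rainfall depth.
C = 43.0 / 137.7
  = 0.3123.

0.3123


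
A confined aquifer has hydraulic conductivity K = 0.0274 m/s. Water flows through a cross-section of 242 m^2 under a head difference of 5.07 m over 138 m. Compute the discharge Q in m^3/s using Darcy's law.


Darcy's law: Q = K * A * i, where i = dh/L.
Hydraulic gradient i = 5.07 / 138 = 0.036739.
Q = 0.0274 * 242 * 0.036739
  = 0.2436 m^3/s.

0.2436


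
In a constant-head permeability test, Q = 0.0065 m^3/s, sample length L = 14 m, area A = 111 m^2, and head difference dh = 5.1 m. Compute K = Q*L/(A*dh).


From K = Q*L / (A*dh):
Numerator: Q*L = 0.0065 * 14 = 0.091.
Denominator: A*dh = 111 * 5.1 = 566.1.
K = 0.091 / 566.1 = 0.000161 m/s.

0.000161


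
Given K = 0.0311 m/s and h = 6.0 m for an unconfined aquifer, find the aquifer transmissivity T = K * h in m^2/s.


Transmissivity is defined as T = K * h.
T = 0.0311 * 6.0
  = 0.1866 m^2/s.

0.1866


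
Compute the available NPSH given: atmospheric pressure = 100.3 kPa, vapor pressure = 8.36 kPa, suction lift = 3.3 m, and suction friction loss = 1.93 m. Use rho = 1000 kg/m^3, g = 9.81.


NPSHa = p_atm/(rho*g) - z_s - hf_s - p_vap/(rho*g).
p_atm/(rho*g) = 100.3*1000 / (1000*9.81) = 10.224 m.
p_vap/(rho*g) = 8.36*1000 / (1000*9.81) = 0.852 m.
NPSHa = 10.224 - 3.3 - 1.93 - 0.852
      = 4.14 m.

4.14


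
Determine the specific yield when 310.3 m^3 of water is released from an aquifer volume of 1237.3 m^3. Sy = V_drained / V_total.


Specific yield Sy = Volume drained / Total volume.
Sy = 310.3 / 1237.3
   = 0.2508.

0.2508


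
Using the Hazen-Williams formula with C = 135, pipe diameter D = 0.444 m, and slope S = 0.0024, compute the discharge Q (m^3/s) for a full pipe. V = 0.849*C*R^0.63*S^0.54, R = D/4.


For a full circular pipe, R = D/4 = 0.444/4 = 0.111 m.
V = 0.849 * 135 * 0.111^0.63 * 0.0024^0.54
  = 0.849 * 135 * 0.250353 * 0.038487
  = 1.1044 m/s.
Pipe area A = pi*D^2/4 = pi*0.444^2/4 = 0.1548 m^2.
Q = A * V = 0.1548 * 1.1044 = 0.171 m^3/s.

0.171


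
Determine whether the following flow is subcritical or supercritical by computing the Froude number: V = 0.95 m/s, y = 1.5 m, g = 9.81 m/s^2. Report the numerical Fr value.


The Froude number is defined as Fr = V / sqrt(g*y).
g*y = 9.81 * 1.5 = 14.715.
sqrt(g*y) = sqrt(14.715) = 3.836.
Fr = 0.95 / 3.836 = 0.2477.
Since Fr < 1, the flow is subcritical.

0.2477


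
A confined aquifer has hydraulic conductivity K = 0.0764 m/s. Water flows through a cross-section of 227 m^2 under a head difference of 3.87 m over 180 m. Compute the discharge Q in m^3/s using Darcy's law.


Darcy's law: Q = K * A * i, where i = dh/L.
Hydraulic gradient i = 3.87 / 180 = 0.0215.
Q = 0.0764 * 227 * 0.0215
  = 0.3729 m^3/s.

0.3729


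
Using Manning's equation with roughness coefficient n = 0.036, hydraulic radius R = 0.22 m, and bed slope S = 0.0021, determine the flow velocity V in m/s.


Manning's equation gives V = (1/n) * R^(2/3) * S^(1/2).
First, compute R^(2/3) = 0.22^(2/3) = 0.3644.
Next, S^(1/2) = 0.0021^(1/2) = 0.045826.
Then 1/n = 1/0.036 = 27.78.
V = 27.78 * 0.3644 * 0.045826 = 0.4639 m/s.

0.4639


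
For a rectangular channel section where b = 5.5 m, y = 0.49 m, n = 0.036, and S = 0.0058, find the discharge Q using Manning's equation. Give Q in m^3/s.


For a rectangular channel, the cross-sectional area A = b * y = 5.5 * 0.49 = 2.69 m^2.
The wetted perimeter P = b + 2y = 5.5 + 2*0.49 = 6.48 m.
Hydraulic radius R = A/P = 2.69/6.48 = 0.4159 m.
Velocity V = (1/n)*R^(2/3)*S^(1/2) = (1/0.036)*0.4159^(2/3)*0.0058^(1/2) = 1.1787 m/s.
Discharge Q = A * V = 2.69 * 1.1787 = 3.177 m^3/s.

3.177


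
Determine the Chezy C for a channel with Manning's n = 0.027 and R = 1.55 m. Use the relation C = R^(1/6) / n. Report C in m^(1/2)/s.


The Chezy coefficient relates to Manning's n through C = R^(1/6) / n.
R^(1/6) = 1.55^(1/6) = 1.075776.
C = 1.075776 / 0.027 = 39.84 m^(1/2)/s.

39.84


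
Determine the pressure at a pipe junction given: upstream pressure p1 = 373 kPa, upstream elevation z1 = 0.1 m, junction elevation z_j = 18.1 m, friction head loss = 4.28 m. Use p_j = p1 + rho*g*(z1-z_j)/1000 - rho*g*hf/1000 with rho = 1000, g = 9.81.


Junction pressure: p_j = p1 + rho*g*(z1 - z_j)/1000 - rho*g*hf/1000.
Elevation term = 1000*9.81*(0.1 - 18.1)/1000 = -176.58 kPa.
Friction term = 1000*9.81*4.28/1000 = 41.987 kPa.
p_j = 373 + -176.58 - 41.987 = 154.43 kPa.

154.43


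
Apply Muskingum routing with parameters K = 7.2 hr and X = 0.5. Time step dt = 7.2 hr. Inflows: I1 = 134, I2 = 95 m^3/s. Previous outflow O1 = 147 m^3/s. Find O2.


Muskingum coefficients:
denom = 2*K*(1-X) + dt = 2*7.2*(1-0.5) + 7.2 = 14.4.
C0 = (dt - 2*K*X)/denom = (7.2 - 2*7.2*0.5)/14.4 = 0.0.
C1 = (dt + 2*K*X)/denom = (7.2 + 2*7.2*0.5)/14.4 = 1.0.
C2 = (2*K*(1-X) - dt)/denom = 0.0.
O2 = C0*I2 + C1*I1 + C2*O1
   = 0.0*95 + 1.0*134 + 0.0*147
   = 134.0 m^3/s.

134.0


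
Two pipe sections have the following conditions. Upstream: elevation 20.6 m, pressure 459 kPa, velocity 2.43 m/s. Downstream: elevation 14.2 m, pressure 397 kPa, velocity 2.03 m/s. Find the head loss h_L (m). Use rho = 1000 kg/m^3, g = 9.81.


Total head at each section: H = z + p/(rho*g) + V^2/(2g).
H1 = 20.6 + 459*1000/(1000*9.81) + 2.43^2/(2*9.81)
   = 20.6 + 46.789 + 0.301
   = 67.69 m.
H2 = 14.2 + 397*1000/(1000*9.81) + 2.03^2/(2*9.81)
   = 14.2 + 40.469 + 0.21
   = 54.879 m.
h_L = H1 - H2 = 67.69 - 54.879 = 12.811 m.

12.811


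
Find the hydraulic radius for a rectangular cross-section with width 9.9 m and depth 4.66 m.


For a rectangular section:
Flow area A = b * y = 9.9 * 4.66 = 46.13 m^2.
Wetted perimeter P = b + 2y = 9.9 + 2*4.66 = 19.22 m.
Hydraulic radius R = A/P = 46.13 / 19.22 = 2.4003 m.

2.4003


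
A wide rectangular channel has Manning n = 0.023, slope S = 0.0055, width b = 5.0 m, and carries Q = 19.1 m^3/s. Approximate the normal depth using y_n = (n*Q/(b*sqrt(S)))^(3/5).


We use the wide-channel approximation y_n = (n*Q/(b*sqrt(S)))^(3/5).
sqrt(S) = sqrt(0.0055) = 0.074162.
Numerator: n*Q = 0.023 * 19.1 = 0.4393.
Denominator: b*sqrt(S) = 5.0 * 0.074162 = 0.37081.
arg = 1.1847.
y_n = 1.1847^(3/5) = 1.107 m.

1.107


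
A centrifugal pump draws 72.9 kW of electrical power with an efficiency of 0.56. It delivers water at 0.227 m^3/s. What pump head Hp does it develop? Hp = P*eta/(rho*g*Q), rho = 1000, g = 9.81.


Pump head formula: Hp = P * eta / (rho * g * Q).
Numerator: P * eta = 72.9 * 1000 * 0.56 = 40824.0 W.
Denominator: rho * g * Q = 1000 * 9.81 * 0.227 = 2226.87.
Hp = 40824.0 / 2226.87 = 18.33 m.

18.33


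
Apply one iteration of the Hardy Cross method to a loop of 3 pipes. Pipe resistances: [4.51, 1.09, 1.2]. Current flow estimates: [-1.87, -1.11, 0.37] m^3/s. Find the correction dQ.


Numerator terms (r*Q*|Q|): 4.51*-1.87*|-1.87| = -15.771; 1.09*-1.11*|-1.11| = -1.343; 1.2*0.37*|0.37| = 0.1643.
Sum of numerator = -16.9497.
Denominator terms (r*|Q|): 4.51*|-1.87| = 8.4337; 1.09*|-1.11| = 1.2099; 1.2*|0.37| = 0.444.
2 * sum of denominator = 2 * 10.0876 = 20.1752.
dQ = --16.9497 / 20.1752 = 0.8401 m^3/s.

0.8401


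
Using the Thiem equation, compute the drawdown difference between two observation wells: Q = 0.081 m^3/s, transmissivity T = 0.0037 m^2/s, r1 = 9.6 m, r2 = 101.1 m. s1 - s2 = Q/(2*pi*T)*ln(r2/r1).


Thiem equation: s1 - s2 = Q/(2*pi*T) * ln(r2/r1).
ln(r2/r1) = ln(101.1/9.6) = 2.3543.
Q/(2*pi*T) = 0.081 / (2*pi*0.0037) = 0.081 / 0.0232 = 3.4842.
s1 - s2 = 3.4842 * 2.3543 = 8.203 m.

8.203


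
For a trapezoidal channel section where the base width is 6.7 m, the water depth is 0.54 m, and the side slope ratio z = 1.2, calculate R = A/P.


For a trapezoidal section with side slope z:
A = (b + z*y)*y = (6.7 + 1.2*0.54)*0.54 = 3.968 m^2.
P = b + 2*y*sqrt(1 + z^2) = 6.7 + 2*0.54*sqrt(1 + 1.2^2) = 8.387 m.
R = A/P = 3.968 / 8.387 = 0.4731 m.

0.4731


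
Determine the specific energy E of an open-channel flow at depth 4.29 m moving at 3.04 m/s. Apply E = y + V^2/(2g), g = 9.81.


Specific energy E = y + V^2/(2g).
Velocity head = V^2/(2g) = 3.04^2 / (2*9.81) = 9.2416 / 19.62 = 0.471 m.
E = 4.29 + 0.471 = 4.761 m.

4.761


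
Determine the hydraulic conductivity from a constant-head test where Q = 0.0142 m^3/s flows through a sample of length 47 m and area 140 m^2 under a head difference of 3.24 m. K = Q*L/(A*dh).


From K = Q*L / (A*dh):
Numerator: Q*L = 0.0142 * 47 = 0.6674.
Denominator: A*dh = 140 * 3.24 = 453.6.
K = 0.6674 / 453.6 = 0.001471 m/s.

0.001471


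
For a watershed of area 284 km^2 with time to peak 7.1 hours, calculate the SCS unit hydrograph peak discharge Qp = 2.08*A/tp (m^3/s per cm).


SCS formula: Qp = 2.08 * A / tp.
Qp = 2.08 * 284 / 7.1
   = 590.72 / 7.1
   = 83.2 m^3/s per cm.

83.2


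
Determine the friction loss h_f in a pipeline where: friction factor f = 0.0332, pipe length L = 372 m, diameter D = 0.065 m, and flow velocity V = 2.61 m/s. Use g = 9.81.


Darcy-Weisbach equation: h_f = f * (L/D) * V^2/(2g).
f * L/D = 0.0332 * 372/0.065 = 190.0062.
V^2/(2g) = 2.61^2 / (2*9.81) = 6.8121 / 19.62 = 0.3472 m.
h_f = 190.0062 * 0.3472 = 65.97 m.

65.97
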